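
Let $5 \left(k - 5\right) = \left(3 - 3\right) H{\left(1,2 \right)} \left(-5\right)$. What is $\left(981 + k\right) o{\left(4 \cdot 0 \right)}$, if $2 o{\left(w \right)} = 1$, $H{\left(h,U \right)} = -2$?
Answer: $493$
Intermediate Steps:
$o{\left(w \right)} = \frac{1}{2}$ ($o{\left(w \right)} = \frac{1}{2} \cdot 1 = \frac{1}{2}$)
$k = 5$ ($k = 5 + \frac{\left(3 - 3\right) \left(-2\right) \left(-5\right)}{5} = 5 + \frac{0 \left(-2\right) \left(-5\right)}{5} = 5 + \frac{0 \left(-5\right)}{5} = 5 + \frac{1}{5} \cdot 0 = 5 + 0 = 5$)
$\left(981 + k\right) o{\left(4 \cdot 0 \right)} = \left(981 + 5\right) \frac{1}{2} = 986 \cdot \frac{1}{2} = 493$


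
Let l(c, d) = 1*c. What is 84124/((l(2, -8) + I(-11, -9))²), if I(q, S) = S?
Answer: 84124/49 ≈ 1716.8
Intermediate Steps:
l(c, d) = c
84124/((l(2, -8) + I(-11, -9))²) = 84124/((2 - 9)²) = 84124/((-7)²) = 84124/49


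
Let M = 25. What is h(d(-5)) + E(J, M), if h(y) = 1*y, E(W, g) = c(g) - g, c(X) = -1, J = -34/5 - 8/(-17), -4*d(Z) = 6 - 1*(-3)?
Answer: -113/4 ≈ -28.250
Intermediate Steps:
d(Z) = -9/4 (d(Z) = -(6 - 1*(-3))/4 = -(6 + 3)/4 = -1/4*9 = -9/4)
J = -538/85 (J = -34*1/5 - 8*(-1/17) = -34/5 + 8/17 = -538/85 ≈ -6.3294)
E(W, g) = -1 - g
h(y) = y
h(d(-5)) + E(J, M) = -9/4 + (-1 - 1*25) = -9/4 + (-1 - 25) = -9/4 - 26 = -113/4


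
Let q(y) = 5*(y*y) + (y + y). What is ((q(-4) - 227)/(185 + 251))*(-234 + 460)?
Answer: -17515/218 ≈ -80.344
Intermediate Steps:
q(y) = 2*y + 5*y**2 (q(y) = 5*y**2 + 2*y = 2*y + 5*y**2)
((q(-4) - 227)/(185 + 251))*(-234 + 460) = ((-4*(2 + 5*(-4)) - 227)/(185 + 251))*(-234 + 460) = ((-4*(2 - 20) - 227)/436)*226 = ((-4*(-18) - 227)*(1/436))*226 = ((72 - 227)*(1/436))*226 = -155*1/436*226 = -155/436*226 = -17515/218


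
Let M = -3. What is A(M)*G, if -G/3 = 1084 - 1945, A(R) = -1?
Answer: -2583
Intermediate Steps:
G = 2583 (G = -3*(1084 - 1945) = -3*(-861) = 2583)
A(M)*G = -1*2583 = -2583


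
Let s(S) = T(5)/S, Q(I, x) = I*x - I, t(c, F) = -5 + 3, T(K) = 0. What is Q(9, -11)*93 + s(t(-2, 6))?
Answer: -10044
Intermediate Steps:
t(c, F) = -2
Q(I, x) = -I + I*x
s(S) = 0 (s(S) = 0/S = 0)
Q(9, -11)*93 + s(t(-2, 6)) = (9*(-1 - 11))*93 + 0 = (9*(-12))*93 + 0 = -108*93 + 0 = -10044 + 0 = -10044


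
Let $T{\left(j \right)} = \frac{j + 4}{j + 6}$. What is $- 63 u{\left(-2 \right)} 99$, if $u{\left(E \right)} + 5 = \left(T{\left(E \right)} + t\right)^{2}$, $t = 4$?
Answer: $- \frac{380457}{4} \approx -95114.0$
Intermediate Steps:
$T{\left(j \right)} = \frac{4 + j}{6 + j}$
$u{\left(E \right)} = -5 + \left(4 + \frac{4 + E}{6 + E}\right)^{2}$ ($u{\left(E \right)} = -5 + \left(\frac{4 + E}{6 + E} + 4\right)^{2} = -5 + \left(4 + \frac{4 + E}{6 + E}\right)^{2}$)
$- 63 u{\left(-2 \right)} 99 = - 63 \left(-5 + \frac{\left(28 + 5 \left(-2\right)\right)^{2}}{\left(6 - 2\right)^{2}}\right) 99 = - 63 \left(-5 + \frac{\left(28 - 10\right)^{2}}{16}\right) 99 = - 63 \left(-5 + \frac{18^{2}}{16}\right) 99 = - 63 \left(-5 + \frac{1}{16} \cdot 324\right) 99 = - 63 \left(-5 + \frac{81}{4}\right) 99 = \left(-63\right) \frac{61}{4} \cdot 99 = \left(- \frac{3843}{4}\right) 99 = - \frac{380457}{4}$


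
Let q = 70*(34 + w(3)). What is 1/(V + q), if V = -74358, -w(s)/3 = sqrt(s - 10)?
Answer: I/(2*(-35989*I + 105*sqrt(7))) ≈ -1.3892e-5 + 1.0724e-7*I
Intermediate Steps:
w(s) = -3*sqrt(-10 + s) (w(s) = -3*sqrt(s - 10) = -3*sqrt(-10 + s))
q = 2380 - 210*I*sqrt(7) (q = 70*(34 - 3*sqrt(-10 + 3)) = 70*(34 - 3*I*sqrt(7)) = 2380 - 210*I*sqrt(7) ≈ 2380.0 - 555.61*I)
1/(V + q) = 1/(-74358 + (2380 - 210*I*sqrt(7))) = 1/(-71978 - 210*I*sqrt(7))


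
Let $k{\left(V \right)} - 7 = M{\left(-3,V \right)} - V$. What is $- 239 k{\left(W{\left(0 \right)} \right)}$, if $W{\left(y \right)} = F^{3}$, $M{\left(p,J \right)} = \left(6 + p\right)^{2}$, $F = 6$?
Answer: $47800$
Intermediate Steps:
$W{\left(y \right)} = 216$ ($W{\left(y \right)} = 6^{3} = 216$)
$k{\left(V \right)} = 16 - V$ ($k{\left(V \right)} = 7 - \left(V - \left(6 - 3\right)^{2}\right) = 7 - \left(-9 + V\right) = 16 - V$)
$- 239 k{\left(W{\left(0 \right)} \right)} = - 239 \left(16 - 216\right) = \left(-239\right) \left(-200\right) = 47800$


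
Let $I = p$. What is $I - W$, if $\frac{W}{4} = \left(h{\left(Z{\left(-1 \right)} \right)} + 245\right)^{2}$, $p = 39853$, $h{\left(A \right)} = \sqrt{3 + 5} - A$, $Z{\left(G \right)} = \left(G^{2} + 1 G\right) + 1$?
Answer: $-198323 - 3904 \sqrt{2} \approx -2.0384 \cdot 10^{5}$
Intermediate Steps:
$Z{\left(G \right)} = 1 + G + G^{2}$ ($Z{\left(G \right)} = \left(G^{2} + G\right) + 1 = \left(G + G^{2}\right) + 1 = 1 + G + G^{2}$)
$h{\left(A \right)} = - A + 2 \sqrt{2}$ ($h{\left(A \right)} = \sqrt{8} - A = 2 \sqrt{2} - A = - A + 2 \sqrt{2}$)
$I = 39853$
$W = 4 \left(244 + 2 \sqrt{2}\right)^{2}$ ($W = 4 \left(\left(- (1 - 1 + \left(-1\right)^{2}) + 2 \sqrt{2}\right) + 245\right)^{2} = 4 \left(\left(- (1 - 1 + 1) + 2 \sqrt{2}\right) + 245\right)^{2} = 4 \left(\left(\left(-1\right) 1 + 2 \sqrt{2}\right) + 245\right)^{2} = 4 \left(\left(-1 + 2 \sqrt{2}\right) + 245\right)^{2} = 4 \left(244 + 2 \sqrt{2}\right)^{2} \approx 2.437 \cdot 10^{5}$)
$I - W = 39853 - \left(238176 + 3904 \sqrt{2}\right) = -198323 - 3904 \sqrt{2}$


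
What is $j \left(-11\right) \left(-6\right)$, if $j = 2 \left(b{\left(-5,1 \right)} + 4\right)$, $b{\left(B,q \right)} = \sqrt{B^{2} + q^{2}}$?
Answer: $528 + 132 \sqrt{26} \approx 1201.1$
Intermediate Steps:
$j = 8 + 2 \sqrt{26}$ ($j = 2 \left(\sqrt{\left(-5\right)^{2} + 1^{2}} + 4\right) = 2 \left(\sqrt{25 + 1} + 4\right) = 2 \left(\sqrt{26} + 4\right) = 2 \left(4 + \sqrt{26}\right) = 8 + 2 \sqrt{26} \approx 18.198$)
$j \left(-11\right) \left(-6\right) = \left(8 + 2 \sqrt{26}\right) \left(-11\right) \left(-6\right) = \left(-88 - 22 \sqrt{26}\right) \left(-6\right) = 528 + 132 \sqrt{26}$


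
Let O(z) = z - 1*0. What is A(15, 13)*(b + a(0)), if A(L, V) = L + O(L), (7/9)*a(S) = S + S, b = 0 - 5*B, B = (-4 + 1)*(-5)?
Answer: -2250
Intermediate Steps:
B = 15 (B = -3*(-5) = 15)
O(z) = z (O(z) = z + 0 = z)
b = -75 (b = 0 - 5*15 = 0 - 75 = -75)
a(S) = 18*S/7 (a(S) = 9*(S + S)/7 = 9*(2*S)/7 = 18*S/7)
A(L, V) = 2*L (A(L, V) = L + L = 2*L)
A(15, 13)*(b + a(0)) = (2*15)*(-75 + (18/7)*0) = 30*(-75 + 0) = 30*(-75) = -2250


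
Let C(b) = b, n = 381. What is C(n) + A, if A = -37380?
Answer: -36999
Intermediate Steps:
C(n) + A = 381 - 37380 = -36999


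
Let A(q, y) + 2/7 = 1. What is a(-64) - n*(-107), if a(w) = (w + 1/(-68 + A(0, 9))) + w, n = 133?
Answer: 6642506/471 ≈ 14103.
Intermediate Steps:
A(q, y) = 5/7 (A(q, y) = -2/7 + 1 = 5/7)
a(w) = -7/471 + 2*w (a(w) = (w + 1/(-68 + 5/7)) + w = (w + 1/(-471/7)) + w = (w - 7/471) + w = (-7/471 + w) + w = -7/471 + 2*w)
a(-64) - n*(-107) = (-7/471 + 2*(-64)) - 133*(-107) = (-7/471 - 128) - 1*(-14231) = -60295/471 + 14231 = 6642506/471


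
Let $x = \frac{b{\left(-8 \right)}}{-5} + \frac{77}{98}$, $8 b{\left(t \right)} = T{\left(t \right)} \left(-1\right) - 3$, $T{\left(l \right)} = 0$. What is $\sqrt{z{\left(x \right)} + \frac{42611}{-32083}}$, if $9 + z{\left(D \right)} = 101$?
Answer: $\frac{15 \sqrt{414801107}}{32083} \approx 9.5222$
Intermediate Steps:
$b{\left(t \right)} = - \frac{3}{8}$ ($b{\left(t \right)} = \frac{0 \left(-1\right) - 3}{8} = \frac{0 - 3}{8} = \frac{1}{8} \left(-3\right) = - \frac{3}{8}$)
$x = \frac{241}{280}$ ($x = - \frac{3}{8 \left(-5\right)} + \frac{77}{98} = \left(- \frac{3}{8}\right) \left(- \frac{1}{5}\right) + 77 \cdot \frac{1}{98} = \frac{3}{40} + \frac{11}{14} = \frac{241}{280} \approx 0.86071$)
$z{\left(D \right)} = 92$ ($z{\left(D \right)} = -9 + 101 = 92$)
$\sqrt{z{\left(x \right)} + \frac{42611}{-32083}} = \sqrt{92 + \frac{42611}{-32083}} = \sqrt{92 + 42611 \left(- \frac{1}{32083}\right)} = \sqrt{92 - \frac{42611}{32083}} = \sqrt{\frac{2909025}{32083}} = \frac{15 \sqrt{414801107}}{32083}$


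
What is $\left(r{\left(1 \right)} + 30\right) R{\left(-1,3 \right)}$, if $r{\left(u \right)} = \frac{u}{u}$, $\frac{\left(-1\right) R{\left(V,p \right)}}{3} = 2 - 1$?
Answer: $-93$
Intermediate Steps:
$R{\left(V,p \right)} = -3$ ($R{\left(V,p \right)} = - 3 \left(2 - 1\right) = \left(-3\right) 1 = -3$)
$r{\left(u \right)} = 1$
$\left(r{\left(1 \right)} + 30\right) R{\left(-1,3 \right)} = \left(1 + 30\right) \left(-3\right) = 31 \left(-3\right) = -93$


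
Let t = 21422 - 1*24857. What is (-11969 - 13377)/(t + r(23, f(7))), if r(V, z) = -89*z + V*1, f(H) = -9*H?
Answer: -25346/2195 ≈ -11.547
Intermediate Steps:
r(V, z) = V - 89*z (r(V, z) = -89*z + V = V - 89*z)
t = -3435 (t = 21422 - 24857 = -3435)
(-11969 - 13377)/(t + r(23, f(7))) = (-11969 - 13377)/(-3435 + (23 - (-801)*7)) = -25346/(-3435 + (23 - 89*(-63))) = -25346/(-3435 + (23 + 5607)) = -25346/(-3435 + 5630) = -25346/2195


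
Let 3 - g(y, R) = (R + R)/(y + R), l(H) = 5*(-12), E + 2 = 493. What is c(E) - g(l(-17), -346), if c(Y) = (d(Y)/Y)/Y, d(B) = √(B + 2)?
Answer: -263/203 + √493/241081 ≈ -1.2955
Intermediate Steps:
E = 491 (E = -2 + 493 = 491)
l(H) = -60
d(B) = √(2 + B)
g(y, R) = 3 - 2*R/(R + y) (g(y, R) = 3 - (R + R)/(y + R) = 3 - 2*R/(R + y))
c(Y) = √(2 + Y)/Y² (c(Y) = (√(2 + Y)/Y)/Y = √(2 + Y)/Y²)
c(E) - g(l(-17), -346) = √(2 + 491)/491² - (-346 + 3*(-60))/(-346 - 60) = √493/241081 - (-346 - 180)/(-406) = √493/241081 - (-1)*(-526)/406 = √493/241081 - 1*263/203 = √493/241081 - 263/203 = -263/203 + √493/241081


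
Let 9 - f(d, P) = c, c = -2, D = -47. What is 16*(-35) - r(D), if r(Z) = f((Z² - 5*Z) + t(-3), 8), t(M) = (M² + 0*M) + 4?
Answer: -571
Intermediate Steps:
t(M) = 4 + M² (t(M) = (M² + 0) + 4 = M² + 4 = 4 + M²)
f(d, P) = 11 (f(d, P) = 9 - 1*(-2) = 9 + 2 = 11)
r(Z) = 11
16*(-35) - r(D) = 16*(-35) - 1*11 = -560 - 11 = -571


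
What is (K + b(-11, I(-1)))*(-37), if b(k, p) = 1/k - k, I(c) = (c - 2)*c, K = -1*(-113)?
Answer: -50431/11 ≈ -4584.6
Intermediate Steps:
K = 113
I(c) = c*(-2 + c) (I(c) = (-2 + c)*c = c*(-2 + c))
(K + b(-11, I(-1)))*(-37) = (113 + (1/(-11) - 1*(-11)))*(-37) = (113 + (-1/11 + 11))*(-37) = (113 + 120/11)*(-37) = (1363/11)*(-37) = -50431/11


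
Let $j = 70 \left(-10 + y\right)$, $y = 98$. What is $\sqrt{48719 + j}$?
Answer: $\sqrt{54879} \approx 234.26$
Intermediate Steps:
$j = 6160$ ($j = 70 \left(-10 + 98\right) = 70 \cdot 88 = 6160$)
$\sqrt{48719 + j} = \sqrt{48719 + 6160} = \sqrt{54879}$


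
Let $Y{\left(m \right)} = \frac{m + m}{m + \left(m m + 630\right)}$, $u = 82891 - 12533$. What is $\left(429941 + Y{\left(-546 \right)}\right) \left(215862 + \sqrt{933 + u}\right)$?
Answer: $\frac{164734063948947}{1775} + \frac{1526290537 \sqrt{71291}}{3550} \approx 9.2923 \cdot 10^{10}$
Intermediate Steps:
$u = 70358$
$Y{\left(m \right)} = \frac{2 m}{630 + m + m^{2}}$ ($Y{\left(m \right)} = \frac{2 m}{m + \left(m^{2} + 630\right)} = \frac{2 m}{m + \left(630 + m^{2}\right)} = \frac{2 m}{630 + m + m^{2}}$)
$\left(429941 + Y{\left(-546 \right)}\right) \left(215862 + \sqrt{933 + u}\right) = \left(429941 + 2 \left(-546\right) \frac{1}{630 - 546 + \left(-546\right)^{2}}\right) \left(215862 + \sqrt{933 + 70358}\right) = \left(429941 + 2 \left(-546\right) \frac{1}{630 - 546 + 298116}\right) \left(215862 + \sqrt{71291}\right) = \left(429941 + 2 \left(-546\right) \frac{1}{298200}\right) \left(215862 + \sqrt{71291}\right) = \left(429941 - \frac{13}{3550}\right) \left(215862 + \sqrt{71291}\right) = \frac{1526290537 \left(215862 + \sqrt{71291}\right)}{3550} = \frac{164734063948947}{1775} + \frac{1526290537 \sqrt{71291}}{3550}$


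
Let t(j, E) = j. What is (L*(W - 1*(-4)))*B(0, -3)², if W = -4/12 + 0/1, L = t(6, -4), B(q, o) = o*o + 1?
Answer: 2200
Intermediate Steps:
B(q, o) = 1 + o² (B(q, o) = o² + 1 = 1 + o²)
L = 6
W = -⅓ (W = -4*1/12 + 0*1 = -⅓ + 0 = -⅓ ≈ -0.33333)
(L*(W - 1*(-4)))*B(0, -3)² = (6*(-⅓ - 1*(-4)))*(1 + (-3)²)² = (6*(-⅓ + 4))*(1 + 9)² = (6*(11/3))*10² = 22*100 = 2200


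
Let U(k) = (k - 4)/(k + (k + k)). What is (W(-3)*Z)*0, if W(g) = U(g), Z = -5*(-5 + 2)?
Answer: 0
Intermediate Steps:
Z = 15 (Z = -5*(-3) = 15)
U(k) = (-4 + k)/(3*k) (U(k) = (-4 + k)/(k + 2*k) = (-4 + k)/((3*k)) = (-4 + k)*(1/(3*k)) = (-4 + k)/(3*k))
W(g) = (-4 + g)/(3*g)
(W(-3)*Z)*0 = (((⅓)*(-4 - 3)/(-3))*15)*0 = (((⅓)*(-⅓)*(-7))*15)*0 = ((7/9)*15)*0 = (35/3)*0 = 0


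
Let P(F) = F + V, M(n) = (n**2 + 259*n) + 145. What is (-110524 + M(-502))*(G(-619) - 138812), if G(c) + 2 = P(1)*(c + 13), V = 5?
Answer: -1653417150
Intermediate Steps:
M(n) = 145 + n**2 + 259*n
P(F) = 5 + F (P(F) = F + 5 = 5 + F)
G(c) = 76 + 6*c (G(c) = -2 + (5 + 1)*(c + 13) = -2 + 6*(13 + c) = -2 + (78 + 6*c) = 76 + 6*c)
(-110524 + M(-502))*(G(-619) - 138812) = (-110524 + (145 + (-502)**2 + 259*(-502)))*((76 + 6*(-619)) - 138812) = (-110524 + (145 + 252004 - 130018))*((76 - 3714) - 138812) = (-110524 + 122131)*(-3638 - 138812) = 11607*(-142450) = -1653417150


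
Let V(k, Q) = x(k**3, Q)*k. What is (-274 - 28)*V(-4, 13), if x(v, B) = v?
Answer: -77312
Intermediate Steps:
V(k, Q) = k**4 (V(k, Q) = k**3*k = k**4)
(-274 - 28)*V(-4, 13) = (-274 - 28)*(-4)**4 = -302*256 = -77312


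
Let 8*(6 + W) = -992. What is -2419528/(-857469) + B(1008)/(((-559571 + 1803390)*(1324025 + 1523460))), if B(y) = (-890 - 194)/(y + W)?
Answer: 3761956800911150842082/1333219262649939206565 ≈ 2.8217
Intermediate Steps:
W = -130 (W = -6 + (⅛)*(-992) = -6 - 124 = -130)
B(y) = -1084/(-130 + y) (B(y) = (-890 - 194)/(y - 130) = -1084/(-130 + y))
-2419528/(-857469) + B(1008)/(((-559571 + 1803390)*(1324025 + 1523460))) = -2419528/(-857469) + (-1084/(-130 + 1008))/(((-559571 + 1803390)*(1324025 + 1523460))) = -2419528*(-1/857469) + (-1084/878)/((1243819*2847485)) = 2419528/857469 - 1084*1/878/3541755945215 = 2419528/857469 - 542/439*1/3541755945215 = 2419528/857469 - 542/1554830859949385 = 3761956800911150842082/1333219262649939206565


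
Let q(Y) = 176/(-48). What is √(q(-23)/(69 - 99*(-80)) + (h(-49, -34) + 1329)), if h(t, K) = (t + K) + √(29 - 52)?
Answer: √(79524825473 + 63824121*I*√23)/7989 ≈ 35.299 + 0.067932*I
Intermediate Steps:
q(Y) = -11/3 (q(Y) = 176*(-1/48) = -11/3)
h(t, K) = K + t + I*√23 (h(t, K) = (K + t) + √(-23) = (K + t) + I*√23 = K + t + I*√23)
√(q(-23)/(69 - 99*(-80)) + (h(-49, -34) + 1329)) = √(-11/(3*(69 - 99*(-80))) + ((-34 - 49 + I*√23) + 1329)) = √(-11/(3*(69 + 7920)) + ((-83 + I*√23) + 1329)) = √(-11/3/7989 + (1246 + I*√23)) = √(-11/3*1/7989 + (1246 + I*√23)) = √(-11/23967 + (1246 + I*√23)) = √(29862871/23967 + I*√23)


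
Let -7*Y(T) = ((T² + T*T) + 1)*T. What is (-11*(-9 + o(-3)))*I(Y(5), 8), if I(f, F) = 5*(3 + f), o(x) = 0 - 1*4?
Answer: -167310/7 ≈ -23901.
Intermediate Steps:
o(x) = -4 (o(x) = 0 - 4 = -4)
Y(T) = -T*(1 + 2*T²)/7 (Y(T) = -((T² + T*T) + 1)*T/7 = -((T² + T²) + 1)*T/7 = -(2*T² + 1)*T/7 = -(1 + 2*T²)*T/7 = -T*(1 + 2*T²)/7)
I(f, F) = 15 + 5*f
(-11*(-9 + o(-3)))*I(Y(5), 8) = (-11*(-9 - 4))*(15 + 5*(-⅐*5*(1 + 2*5²))) = (-11*(-13))*(15 + 5*(-⅐*5*(1 + 2*25))) = 143*(15 + 5*(-⅐*5*(1 + 50))) = 143*(15 + 5*(-⅐*5*51)) = 143*(15 + 5*(-255/7)) = 143*(15 - 1275/7) = 143*(-1170/7) = -167310/7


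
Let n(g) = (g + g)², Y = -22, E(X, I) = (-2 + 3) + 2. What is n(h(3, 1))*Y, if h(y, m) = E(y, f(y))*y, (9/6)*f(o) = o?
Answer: -7128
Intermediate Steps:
f(o) = 2*o/3
E(X, I) = 3 (E(X, I) = 1 + 2 = 3)
h(y, m) = 3*y
n(g) = 4*g² (n(g) = (2*g)² = 4*g²)
n(h(3, 1))*Y = (4*(3*3)²)*(-22) = (4*9²)*(-22) = (4*81)*(-22) = 324*(-22) = -7128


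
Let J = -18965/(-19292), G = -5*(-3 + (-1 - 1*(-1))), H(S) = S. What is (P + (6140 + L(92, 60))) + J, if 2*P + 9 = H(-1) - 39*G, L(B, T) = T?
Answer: 113889995/19292 ≈ 5903.5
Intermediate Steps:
G = 15 (G = -5*(-3 + (-1 + 1)) = -5*(-3 + 0) = -5*(-3) = 15)
J = 18965/19292 (J = -18965*(-1/19292) = 18965/19292 ≈ 0.98305)
P = -595/2 (P = -9/2 + (-1 - 39*15)/2 = -9/2 + (-1 - 585)/2 = -9/2 + (½)*(-586) = -9/2 - 293 = -595/2 ≈ -297.50)
(P + (6140 + L(92, 60))) + J = (-595/2 + (6140 + 60)) + 18965/19292 = (-595/2 + 6200) + 18965/19292 = 11805/2 + 18965/19292 = 113889995/19292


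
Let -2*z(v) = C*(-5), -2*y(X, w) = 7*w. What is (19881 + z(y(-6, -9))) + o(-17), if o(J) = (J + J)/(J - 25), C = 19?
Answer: 837031/42 ≈ 19929.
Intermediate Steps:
y(X, w) = -7*w/2
z(v) = 95/2 (z(v) = -19*(-5)/2 = -½*(-95) = 95/2)
o(J) = 2*J/(-25 + J) (o(J) = (2*J)/(-25 + J) = 2*J/(-25 + J))
(19881 + z(y(-6, -9))) + o(-17) = (19881 + 95/2) + 2*(-17)/(-25 - 17) = 39857/2 + 2*(-17)/(-42) = 39857/2 + 2*(-17)*(-1/42) = 39857/2 + 17/21 = 837031/42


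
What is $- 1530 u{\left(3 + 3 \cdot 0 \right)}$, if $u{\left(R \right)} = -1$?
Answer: $1530$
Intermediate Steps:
$- 1530 u{\left(3 + 3 \cdot 0 \right)} = \left(-1530\right) \left(-1\right) = 1530$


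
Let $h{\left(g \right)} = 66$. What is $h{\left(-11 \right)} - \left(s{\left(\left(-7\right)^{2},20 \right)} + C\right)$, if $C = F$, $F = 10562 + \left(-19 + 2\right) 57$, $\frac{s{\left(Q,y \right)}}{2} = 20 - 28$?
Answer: $-9511$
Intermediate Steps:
$s{\left(Q,y \right)} = -16$ ($s{\left(Q,y \right)} = 2 \left(20 - 28\right) = 2 \left(-8\right) = -16$)
$F = 9593$ ($F = 10562 - 969 = 9593$)
$C = 9593$
$h{\left(-11 \right)} - \left(s{\left(\left(-7\right)^{2},20 \right)} + C\right) = 66 - \left(-16 + 9593\right) = 66 - 9577 = -9511$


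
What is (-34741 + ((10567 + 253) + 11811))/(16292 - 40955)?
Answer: 12110/24663 ≈ 0.49102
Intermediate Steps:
(-34741 + ((10567 + 253) + 11811))/(16292 - 40955) = (-34741 + (10820 + 11811))/(-24663) = (-34741 + 22631)*(-1/24663) = -12110*(-1/24663) = 12110/24663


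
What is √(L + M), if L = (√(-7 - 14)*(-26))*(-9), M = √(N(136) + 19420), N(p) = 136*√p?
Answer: √(2*√(4855 + 68*√34) + 234*I*√21) ≈ 24.769 + 21.646*I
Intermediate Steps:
M = √(19420 + 272*√34) (M = √(136*√136 + 19420) = √(136*(2*√34) + 19420) = √(272*√34 + 19420) = √(19420 + 272*√34) ≈ 144.93)
L = 234*I*√21 (L = (√(-21)*(-26))*(-9) = ((I*√21)*(-26))*(-9) = -26*I*√21*(-9) = 234*I*√21 ≈ 1072.3*I)
√(L + M) = √(234*I*√21 + 2*√(4855 + 68*√34)) = √(2*√(4855 + 68*√34) + 234*I*√21)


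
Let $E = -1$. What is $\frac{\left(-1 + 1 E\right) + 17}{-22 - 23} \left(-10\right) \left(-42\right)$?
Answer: $-140$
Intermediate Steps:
$\frac{\left(-1 + 1 E\right) + 17}{-22 - 23} \left(-10\right) \left(-42\right) = \frac{\left(-1 + 1 \left(-1\right)\right) + 17}{-22 - 23} \left(-10\right) \left(-42\right) = \frac{\left(-1 - 1\right) + 17}{-45} \left(-10\right) \left(-42\right) = \left(-2 + 17\right) \left(- \frac{1}{45}\right) \left(-10\right) \left(-42\right) = 15 \left(- \frac{1}{45}\right) \left(-10\right) \left(-42\right) = \left(- \frac{1}{3}\right) \left(-10\right) \left(-42\right) = \frac{10}{3} \left(-42\right) = -140$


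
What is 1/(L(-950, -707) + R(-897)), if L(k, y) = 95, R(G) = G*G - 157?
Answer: 1/804547 ≈ 1.2429e-6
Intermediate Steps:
R(G) = -157 + G**2 (R(G) = G**2 - 157 = -157 + G**2)
1/(L(-950, -707) + R(-897)) = 1/(95 + (-157 + (-897)**2)) = 1/(95 + (-157 + 804609)) = 1/(95 + 804452) = 1/804547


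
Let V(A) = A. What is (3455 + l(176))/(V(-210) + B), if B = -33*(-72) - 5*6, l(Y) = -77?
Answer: 563/356 ≈ 1.5815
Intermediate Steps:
B = 2346 (B = 2376 - 30 = 2346)
(3455 + l(176))/(V(-210) + B) = (3455 - 77)/(-210 + 2346) = 3378/2136 = 3378*(1/2136) = 563/356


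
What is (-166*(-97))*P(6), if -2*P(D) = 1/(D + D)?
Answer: -8051/12 ≈ -670.92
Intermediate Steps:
P(D) = -1/(4*D) (P(D) = -1/(2*(D + D)) = -1/(2*D)/2 = -1/(4*D))
(-166*(-97))*P(6) = (-166*(-97))*(-¼/6) = 16102*(-¼*⅙) = 16102*(-1/24) = -8051/12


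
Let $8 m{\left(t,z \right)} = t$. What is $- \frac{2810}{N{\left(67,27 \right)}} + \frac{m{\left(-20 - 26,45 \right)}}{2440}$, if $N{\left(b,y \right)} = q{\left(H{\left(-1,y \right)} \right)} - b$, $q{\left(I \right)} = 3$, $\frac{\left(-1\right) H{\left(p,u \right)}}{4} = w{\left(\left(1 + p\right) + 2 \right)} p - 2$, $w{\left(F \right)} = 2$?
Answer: $\frac{214251}{4880} \approx 43.904$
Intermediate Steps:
$H{\left(p,u \right)} = 8 - 8 p$ ($H{\left(p,u \right)} = - 4 \left(2 p - 2\right) = - 4 \left(-2 + 2 p\right) = 8 - 8 p$)
$m{\left(t,z \right)} = \frac{t}{8}$
$N{\left(b,y \right)} = 3 - b$
$- \frac{2810}{N{\left(67,27 \right)}} + \frac{m{\left(-20 - 26,45 \right)}}{2440} = - \frac{2810}{3 - 67} + \frac{\frac{1}{8} \left(-20 - 26\right)}{2440} = - \frac{2810}{3 - 67} + \frac{1}{8} \left(-46\right) \frac{1}{2440} = - \frac{2810}{-64} - \frac{23}{9760} = \left(-2810\right) \left(- \frac{1}{64}\right) - \frac{23}{9760} = \frac{1405}{32} - \frac{23}{9760} = \frac{214251}{4880}$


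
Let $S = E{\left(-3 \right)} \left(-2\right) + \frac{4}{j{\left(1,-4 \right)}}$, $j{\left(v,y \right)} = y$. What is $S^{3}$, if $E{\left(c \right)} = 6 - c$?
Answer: $-6859$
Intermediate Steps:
$S = -19$ ($S = \left(6 - -3\right) \left(-2\right) + \frac{4}{-4} = \left(6 + 3\right) \left(-2\right) + 4 \left(- \frac{1}{4}\right) = 9 \left(-2\right) - 1 = -18 - 1 = -19$)
$S^{3} = \left(-19\right)^{3} = -6859$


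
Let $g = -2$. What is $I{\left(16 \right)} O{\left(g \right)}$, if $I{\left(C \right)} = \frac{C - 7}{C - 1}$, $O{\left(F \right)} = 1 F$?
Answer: $- \frac{6}{5} \approx -1.2$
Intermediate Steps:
$O{\left(F \right)} = F$
$I{\left(C \right)} = \frac{-7 + C}{-1 + C}$
$I{\left(16 \right)} O{\left(g \right)} = \frac{-7 + 16}{-1 + 16} \left(-2\right) = \frac{1}{15} \cdot 9 \left(-2\right) = \frac{3}{5} \left(-2\right) = - \frac{6}{5}$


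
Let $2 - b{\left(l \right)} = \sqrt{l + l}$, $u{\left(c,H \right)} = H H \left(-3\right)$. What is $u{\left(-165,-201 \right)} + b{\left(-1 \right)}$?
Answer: $-121201 - i \sqrt{2} \approx -1.212 \cdot 10^{5} - 1.4142 i$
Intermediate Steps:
$u{\left(c,H \right)} = - 3 H^{2}$ ($u{\left(c,H \right)} = H^{2} \left(-3\right) = - 3 H^{2}$)
$b{\left(l \right)} = 2 - \sqrt{2} \sqrt{l}$ ($b{\left(l \right)} = 2 - \sqrt{l + l} = 2 - \sqrt{2 l} = 2 - \sqrt{2} \sqrt{l}$)
$u{\left(-165,-201 \right)} + b{\left(-1 \right)} = - 3 \left(-201\right)^{2} + \left(2 - \sqrt{2} \sqrt{-1}\right) = \left(-3\right) 40401 + \left(2 - \sqrt{2} i\right) = -121203 + \left(2 - i \sqrt{2}\right) = -121201 - i \sqrt{2}$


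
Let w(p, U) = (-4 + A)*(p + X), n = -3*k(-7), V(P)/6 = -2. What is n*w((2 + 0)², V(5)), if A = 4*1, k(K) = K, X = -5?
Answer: 0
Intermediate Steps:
V(P) = -12 (V(P) = 6*(-2) = -12)
n = 21 (n = -3*(-7) = 21)
A = 4
w(p, U) = 0 (w(p, U) = (-4 + 4)*(p - 5) = 0*(-5 + p) = 0)
n*w((2 + 0)², V(5)) = 21*0 = 0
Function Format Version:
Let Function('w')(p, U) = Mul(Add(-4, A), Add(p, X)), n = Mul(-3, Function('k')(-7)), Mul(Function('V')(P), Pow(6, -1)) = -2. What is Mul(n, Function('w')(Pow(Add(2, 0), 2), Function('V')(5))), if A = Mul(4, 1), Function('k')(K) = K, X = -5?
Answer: 0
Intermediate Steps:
Function('V')(P) = -12 (Function('V')(P) = Mul(6, -2) = -12)
n = 21 (n = Mul(-3, -7) = 21)
A = 4
Function('w')(p, U) = 0 (Function('w')(p, U) = Mul(Add(-4, 4), Add(p, -5)) = Mul(0, Add(-5, p)) = 0)
Mul(n, Function('w')(Pow(Add(2, 0), 2), Function('V')(5))) = Mul(21, 0) = 0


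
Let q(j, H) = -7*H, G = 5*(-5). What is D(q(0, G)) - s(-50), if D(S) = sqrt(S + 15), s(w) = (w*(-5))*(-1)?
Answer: 250 + sqrt(190) ≈ 263.78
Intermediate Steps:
G = -25
s(w) = 5*w (s(w) = -5*w*(-1) = 5*w)
D(S) = sqrt(15 + S)
D(q(0, G)) - s(-50) = sqrt(15 - 7*(-25)) - 5*(-50) = sqrt(15 + 175) - 1*(-250) = sqrt(190) + 250 = 250 + sqrt(190)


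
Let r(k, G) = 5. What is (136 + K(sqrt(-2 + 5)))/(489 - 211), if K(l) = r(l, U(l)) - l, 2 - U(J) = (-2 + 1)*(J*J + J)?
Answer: 141/278 - sqrt(3)/278 ≈ 0.50096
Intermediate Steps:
U(J) = 2 + J + J**2 (U(J) = 2 - (-2 + 1)*(J*J + J) = 2 - (-1)*(J**2 + J) = 2 - (-1)*(J + J**2) = 2 - (-J - J**2) = 2 + (J + J**2) = 2 + J + J**2)
K(l) = 5 - l
(136 + K(sqrt(-2 + 5)))/(489 - 211) = (136 + (5 - sqrt(-2 + 5)))/(489 - 211) = (136 + (5 - sqrt(3)))/278 = (141 - sqrt(3))*(1/278) = 141/278 - sqrt(3)/278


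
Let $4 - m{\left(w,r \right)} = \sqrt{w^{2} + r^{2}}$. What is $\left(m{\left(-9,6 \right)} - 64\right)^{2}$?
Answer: $3717 + 360 \sqrt{13} \approx 5015.0$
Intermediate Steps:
$m{\left(w,r \right)} = 4 - \sqrt{r^{2} + w^{2}}$ ($m{\left(w,r \right)} = 4 - \sqrt{w^{2} + r^{2}} = 4 - \sqrt{r^{2} + w^{2}}$)
$\left(m{\left(-9,6 \right)} - 64\right)^{2} = \left(\left(4 - \sqrt{6^{2} + \left(-9\right)^{2}}\right) - 64\right)^{2} = \left(\left(4 - \sqrt{36 + 81}\right) - 64\right)^{2} = \left(\left(4 - \sqrt{117}\right) - 64\right)^{2} = \left(\left(4 - 3 \sqrt{13}\right) - 64\right)^{2} = \left(-60 - 3 \sqrt{13}\right)^{2}$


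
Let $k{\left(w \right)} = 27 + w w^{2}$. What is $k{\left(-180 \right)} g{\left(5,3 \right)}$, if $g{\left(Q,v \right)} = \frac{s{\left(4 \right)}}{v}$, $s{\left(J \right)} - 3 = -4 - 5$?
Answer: $11663946$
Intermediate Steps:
$s{\left(J \right)} = -6$ ($s{\left(J \right)} = 3 - 9 = -6$)
$k{\left(w \right)} = 27 + w^{3}$
$g{\left(Q,v \right)} = - \frac{6}{v}$
$k{\left(-180 \right)} g{\left(5,3 \right)} = \left(27 + \left(-180\right)^{3}\right) \left(- \frac{6}{3}\right) = \left(27 - 5832000\right) \left(\left(-6\right) \frac{1}{3}\right) = \left(-5831973\right) \left(-2\right) = 11663946$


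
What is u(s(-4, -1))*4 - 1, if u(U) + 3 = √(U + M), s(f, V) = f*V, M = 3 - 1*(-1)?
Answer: -13 + 8*√2 ≈ -1.6863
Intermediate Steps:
M = 4 (M = 3 + 1 = 4)
s(f, V) = V*f
u(U) = -3 + √(4 + U) (u(U) = -3 + √(U + 4) = -3 + √(4 + U))
u(s(-4, -1))*4 - 1 = (-3 + √(4 - 1*(-4)))*4 - 1 = (-3 + √(4 + 4))*4 - 1 = (-3 + √8)*4 - 1 = (-3 + 2*√2)*4 - 1 = (-12 + 8*√2) - 1 = -13 + 8*√2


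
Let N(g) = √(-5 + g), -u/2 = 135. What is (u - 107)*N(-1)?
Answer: -377*I*√6 ≈ -923.46*I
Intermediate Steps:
u = -270 (u = -2*135 = -270)
(u - 107)*N(-1) = (-270 - 107)*√(-5 - 1) = -377*I*√6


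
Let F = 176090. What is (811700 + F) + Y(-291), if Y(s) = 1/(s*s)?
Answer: 83647044991/84681 ≈ 9.8779e+5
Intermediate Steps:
Y(s) = s⁻²
(811700 + F) + Y(-291) = (811700 + 176090) + (-291)⁻² = 987790 + 1/84681 = 83647044991/84681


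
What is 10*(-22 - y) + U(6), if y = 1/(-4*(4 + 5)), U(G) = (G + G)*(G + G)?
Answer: -1363/18 ≈ -75.722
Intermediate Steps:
U(G) = 4*G**2 (U(G) = (2*G)*(2*G) = 4*G**2)
y = -1/36 (y = 1/(-4*9) = 1/(-36) = -1/36 ≈ -0.027778)
10*(-22 - y) + U(6) = 10*(-22 - 1*(-1/36)) + 4*6**2 = 10*(-22 + 1/36) + 4*36 = 10*(-791/36) + 144 = -3955/18 + 144 = -1363/18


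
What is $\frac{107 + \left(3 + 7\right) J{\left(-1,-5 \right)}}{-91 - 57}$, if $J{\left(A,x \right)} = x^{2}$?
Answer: $- \frac{357}{148} \approx -2.4122$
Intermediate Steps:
$\frac{107 + \left(3 + 7\right) J{\left(-1,-5 \right)}}{-91 - 57} = \frac{107 + \left(3 + 7\right) \left(-5\right)^{2}}{-91 - 57} = \frac{107 + 10 \cdot 25}{-148} = \left(107 + 250\right) \left(- \frac{1}{148}\right) = 357 \left(- \frac{1}{148}\right) = - \frac{357}{148}$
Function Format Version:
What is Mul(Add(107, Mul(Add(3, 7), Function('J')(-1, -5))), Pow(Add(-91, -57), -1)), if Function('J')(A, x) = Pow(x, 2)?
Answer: Rational(-357, 148) ≈ -2.4122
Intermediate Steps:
Mul(Add(107, Mul(Add(3, 7), Function('J')(-1, -5))), Pow(Add(-91, -57), -1)) = Mul(Add(107, Mul(Add(3, 7), Pow(-5, 2))), Pow(Add(-91, -57), -1)) = Mul(Add(107, Mul(10, 25)), Pow(-148, -1)) = Mul(Add(107, 250), Rational(-1, 148)) = Mul(357, Rational(-1, 148)) = Rational(-357, 148)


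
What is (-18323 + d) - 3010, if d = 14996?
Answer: -6337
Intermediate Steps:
(-18323 + d) - 3010 = (-18323 + 14996) - 3010 = -3327 - 3010 = -6337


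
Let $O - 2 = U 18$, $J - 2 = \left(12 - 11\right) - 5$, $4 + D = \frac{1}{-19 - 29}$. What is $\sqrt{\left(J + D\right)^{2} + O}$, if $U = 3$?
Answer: $\frac{\sqrt{212545}}{48} \approx 9.6047$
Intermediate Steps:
$D = - \frac{193}{48}$ ($D = -4 + \frac{1}{-19 - 29} = -4 + \frac{1}{-48} = -4 - \frac{1}{48} = - \frac{193}{48} \approx -4.0208$)
$J = -2$ ($J = 2 + \left(\left(12 - 11\right) - 5\right) = 2 + \left(1 - 5\right) = 2 - 4 = -2$)
$O = 56$ ($O = 2 + 3 \cdot 18 = 2 + 54 = 56$)
$\sqrt{\left(J + D\right)^{2} + O} = \sqrt{\left(-2 - \frac{193}{48}\right)^{2} + 56} = \sqrt{\left(- \frac{289}{48}\right)^{2} + 56} = \sqrt{\frac{83521}{2304} + 56} = \sqrt{\frac{212545}{2304}} = \frac{\sqrt{212545}}{48}$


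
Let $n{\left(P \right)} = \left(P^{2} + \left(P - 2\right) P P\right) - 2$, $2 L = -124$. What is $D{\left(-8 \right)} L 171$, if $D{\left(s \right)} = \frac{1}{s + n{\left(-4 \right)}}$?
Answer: $\frac{589}{5} \approx 117.8$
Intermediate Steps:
$L = -62$ ($L = \frac{1}{2} \left(-124\right) = -62$)
$n{\left(P \right)} = -2 + P^{2} + P^{2} \left(-2 + P\right)$ ($n{\left(P \right)} = \left(P^{2} + \left(-2 + P\right) P P\right) - 2 = \left(P^{2} + P \left(-2 + P\right) P\right) - 2 = \left(P^{2} + P^{2} \left(-2 + P\right)\right) - 2 = -2 + P^{2} + P^{2} \left(-2 + P\right)$)
$D{\left(s \right)} = \frac{1}{-82 + s}$ ($D{\left(s \right)} = \frac{1}{s - \left(18 + 64\right)} = \frac{1}{s - 82} = \frac{1}{-82 + s}$)
$D{\left(-8 \right)} L 171 = \frac{1}{-82 - 8} \left(-62\right) 171 = \frac{1}{-90} \left(-62\right) 171 = \left(- \frac{1}{90}\right) \left(-62\right) 171 = \frac{31}{45} \cdot 171 = \frac{589}{5}$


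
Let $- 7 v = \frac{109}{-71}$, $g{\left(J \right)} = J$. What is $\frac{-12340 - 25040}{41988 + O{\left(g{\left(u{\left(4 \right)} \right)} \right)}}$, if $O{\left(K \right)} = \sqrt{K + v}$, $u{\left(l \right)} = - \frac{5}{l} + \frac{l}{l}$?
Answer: $- \frac{3120188742720}{3504828382333} + \frac{74760 i \sqrt{30317}}{3504828382333} \approx -0.89025 + 3.714 \cdot 10^{-6} i$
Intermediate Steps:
$u{\left(l \right)} = 1 - \frac{5}{l}$ ($u{\left(l \right)} = - \frac{5}{l} + 1 = 1 - \frac{5}{l}$)
$v = \frac{109}{497}$ ($v = - \frac{109 \frac{1}{-71}}{7} = - \frac{109 \left(- \frac{1}{71}\right)}{7} = \left(- \frac{1}{7}\right) \left(- \frac{109}{71}\right) = \frac{109}{497} \approx 0.21932$)
$O{\left(K \right)} = \sqrt{\frac{109}{497} + K}$ ($O{\left(K \right)} = \sqrt{K + \frac{109}{497}} = \sqrt{\frac{109}{497} + K}$)
$\frac{-12340 - 25040}{41988 + O{\left(g{\left(u{\left(4 \right)} \right)} \right)}} = \frac{-12340 - 25040}{41988 + \frac{\sqrt{54173 + 247009 \frac{-5 + 4}{4}}}{497}} = - \frac{37380}{41988 + \frac{\sqrt{54173 + 247009 \cdot \frac{1}{4} \left(-1\right)}}{497}} = - \frac{37380}{41988 + \frac{\sqrt{54173 + 247009 \left(- \frac{1}{4}\right)}}{497}} = - \frac{37380}{41988 + \frac{\sqrt{54173 - \frac{247009}{4}}}{497}} = - \frac{37380}{41988 + \frac{\sqrt{- \frac{30317}{4}}}{497}} = - \frac{37380}{41988 + \frac{\frac{1}{2} i \sqrt{30317}}{497}} = - \frac{37380}{41988 + \frac{i \sqrt{30317}}{994}}$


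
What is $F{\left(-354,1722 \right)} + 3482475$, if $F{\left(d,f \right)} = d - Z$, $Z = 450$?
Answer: $3481671$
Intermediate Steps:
$F{\left(d,f \right)} = -450 + d$ ($F{\left(d,f \right)} = d - 450 = -450 + d$)
$F{\left(-354,1722 \right)} + 3482475 = \left(-450 - 354\right) + 3482475 = -804 + 3482475 = 3481671$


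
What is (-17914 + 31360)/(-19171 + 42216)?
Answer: 13446/23045 ≈ 0.58347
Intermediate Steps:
(-17914 + 31360)/(-19171 + 42216) = 13446/23045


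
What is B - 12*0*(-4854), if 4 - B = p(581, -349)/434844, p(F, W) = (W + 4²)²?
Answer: 180943/48316 ≈ 3.7450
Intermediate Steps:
p(F, W) = (16 + W)² (p(F, W) = (W + 16)² = (16 + W)²)
B = 180943/48316 (B = 4 - (16 - 349)²/434844 = 4 - (-333)²/434844 = 4 - 110889/434844 = 4 - 1*12321/48316 = 4 - 12321/48316 = 180943/48316 ≈ 3.7450)
B - 12*0*(-4854) = 180943/48316 - 12*0*(-4854) = 180943/48316 - 0*(-4854) = 180943/48316 - 1*0 = 180943/48316 + 0 = 180943/48316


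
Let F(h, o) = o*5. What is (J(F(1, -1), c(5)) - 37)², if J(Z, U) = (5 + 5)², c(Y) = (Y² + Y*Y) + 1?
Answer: 3969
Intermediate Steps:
F(h, o) = 5*o
c(Y) = 1 + 2*Y² (c(Y) = (Y² + Y²) + 1 = 2*Y² + 1 = 1 + 2*Y²)
J(Z, U) = 100 (J(Z, U) = 10² = 100)
(J(F(1, -1), c(5)) - 37)² = (100 - 37)² = 63² = 3969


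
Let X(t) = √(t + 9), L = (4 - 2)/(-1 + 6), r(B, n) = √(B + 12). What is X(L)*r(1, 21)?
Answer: √3055/5 ≈ 11.054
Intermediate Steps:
r(B, n) = √(12 + B)
L = ⅖ (L = 2/5 = 2*(⅕) = ⅖ ≈ 0.40000)
X(t) = √(9 + t)
X(L)*r(1, 21) = √(9 + ⅖)*√(12 + 1) = √(47/5)*√13 = (√235/5)*√13 = √3055/5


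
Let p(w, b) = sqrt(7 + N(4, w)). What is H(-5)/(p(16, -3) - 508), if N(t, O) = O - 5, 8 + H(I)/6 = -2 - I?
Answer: 7620/129023 + 45*sqrt(2)/129023 ≈ 0.059552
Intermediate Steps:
H(I) = -60 - 6*I (H(I) = -48 + 6*(-2 - I) = -48 + (-12 - 6*I) = -60 - 6*I)
N(t, O) = -5 + O
p(w, b) = sqrt(2 + w) (p(w, b) = sqrt(7 + (-5 + w)) = sqrt(2 + w))
H(-5)/(p(16, -3) - 508) = (-60 - 6*(-5))/(sqrt(2 + 16) - 508) = (-60 + 30)/(sqrt(18) - 508) = -30/(3*sqrt(2) - 508) = -30/(-508 + 3*sqrt(2))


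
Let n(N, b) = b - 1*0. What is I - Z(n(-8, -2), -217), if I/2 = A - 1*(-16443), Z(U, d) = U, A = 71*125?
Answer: 50638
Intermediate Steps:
n(N, b) = b (n(N, b) = b + 0 = b)
A = 8875
I = 50636 (I = 2*(8875 - 1*(-16443)) = 2*(8875 + 16443) = 2*25318 = 50636)
I - Z(n(-8, -2), -217) = 50636 - 1*(-2) = 50636 + 2 = 50638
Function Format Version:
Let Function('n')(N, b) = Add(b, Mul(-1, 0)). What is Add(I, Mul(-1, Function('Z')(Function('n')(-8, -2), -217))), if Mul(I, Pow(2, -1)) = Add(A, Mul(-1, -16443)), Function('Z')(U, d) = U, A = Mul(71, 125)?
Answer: 50638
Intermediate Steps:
Function('n')(N, b) = b (Function('n')(N, b) = Add(b, 0) = b)
A = 8875
I = 50636 (I = Mul(2, Add(8875, Mul(-1, -16443))) = Mul(2, Add(8875, 16443)) = Mul(2, 25318) = 50636)
Add(I, Mul(-1, Function('Z')(Function('n')(-8, -2), -217))) = Add(50636, Mul(-1, -2)) = Add(50636, 2) = 50638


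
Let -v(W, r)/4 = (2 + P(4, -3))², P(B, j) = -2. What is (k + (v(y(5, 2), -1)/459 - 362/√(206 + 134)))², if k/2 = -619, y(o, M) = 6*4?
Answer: 130307501/85 + 448156*√85/85 ≈ 1.5816e+6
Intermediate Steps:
y(o, M) = 24
v(W, r) = 0 (v(W, r) = -4*(2 - 2)² = -4*0² = -4*0 = 0)
k = -1238 (k = 2*(-619) = -1238)
(k + (v(y(5, 2), -1)/459 - 362/√(206 + 134)))² = (-1238 + (0/459 - 362/√(206 + 134)))² = (-1238 + (0*(1/459) - 362*√85/170))² = (-1238 + (0 - 362*√85/170))² = (-1238 + (0 - 181*√85/85))² = (-1238 - 181*√85/85)²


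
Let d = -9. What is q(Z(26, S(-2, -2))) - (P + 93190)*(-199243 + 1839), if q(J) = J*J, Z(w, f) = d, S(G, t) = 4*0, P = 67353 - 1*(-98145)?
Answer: 51066046033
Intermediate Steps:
P = 165498 (P = 67353 + 98145 = 165498)
S(G, t) = 0
Z(w, f) = -9
q(J) = J²
q(Z(26, S(-2, -2))) - (P + 93190)*(-199243 + 1839) = (-9)² - (165498 + 93190)*(-199243 + 1839) = 81 - 258688*(-197404) = 81 - 1*(-51066045952) = 81 + 51066045952 = 51066046033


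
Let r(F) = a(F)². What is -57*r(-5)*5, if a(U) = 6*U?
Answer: -256500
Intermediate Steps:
r(F) = 36*F² (r(F) = (6*F)² = 36*F²)
-57*r(-5)*5 = -2052*(-5)²*5 = -2052*25*5 = -57*900*5 = -51300*5 = -256500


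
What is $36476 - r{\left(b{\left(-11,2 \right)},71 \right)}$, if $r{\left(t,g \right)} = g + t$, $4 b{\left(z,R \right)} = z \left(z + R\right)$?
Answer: $\frac{145521}{4} \approx 36380.0$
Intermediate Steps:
$b{\left(z,R \right)} = \frac{z \left(R + z\right)}{4}$ ($b{\left(z,R \right)} = \frac{z \left(z + R\right)}{4} = \frac{z \left(R + z\right)}{4}$)
$36476 - r{\left(b{\left(-11,2 \right)},71 \right)} = 36476 - \left(71 + \frac{1}{4} \left(-11\right) \left(2 - 11\right)\right) = 36476 - \left(71 + \frac{1}{4} \left(-11\right) \left(-9\right)\right) = 36476 - \left(71 + \frac{99}{4}\right) = 36476 - \frac{383}{4} = \frac{145521}{4}$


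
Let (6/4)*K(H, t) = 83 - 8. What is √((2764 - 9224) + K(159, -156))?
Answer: I*√6410 ≈ 80.063*I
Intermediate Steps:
K(H, t) = 50 (K(H, t) = 2*(83 - 8)/3 = (⅔)*75 = 50)
√((2764 - 9224) + K(159, -156)) = √((2764 - 9224) + 50) = √(-6460 + 50) = √(-6410) = I*√6410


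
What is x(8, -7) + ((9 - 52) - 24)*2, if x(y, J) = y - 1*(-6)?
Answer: -120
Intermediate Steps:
x(y, J) = 6 + y (x(y, J) = y + 6 = 6 + y)
x(8, -7) + ((9 - 52) - 24)*2 = (6 + 8) + ((9 - 52) - 24)*2 = 14 + (-43 - 24)*2 = 14 - 67*2 = 14 - 134 = -120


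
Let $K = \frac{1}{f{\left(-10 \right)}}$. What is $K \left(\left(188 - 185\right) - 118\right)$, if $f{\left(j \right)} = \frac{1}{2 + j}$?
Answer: $920$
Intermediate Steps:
$K = -8$ ($K = \frac{1}{\frac{1}{2 - 10}} = \frac{1}{\frac{1}{-8}} = \frac{1}{- \frac{1}{8}} = -8$)
$K \left(\left(188 - 185\right) - 118\right) = - 8 \left(\left(188 - 185\right) - 118\right) = - 8 \left(3 - 118\right) = \left(-8\right) \left(-115\right) = 920$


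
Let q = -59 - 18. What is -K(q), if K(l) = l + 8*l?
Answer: 693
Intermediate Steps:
q = -77
K(l) = 9*l
-K(q) = -9*(-77) = -1*(-693) = 693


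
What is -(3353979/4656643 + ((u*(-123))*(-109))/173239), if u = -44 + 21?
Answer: 854887124142/806712176677 ≈ 1.0597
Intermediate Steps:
u = -23
-(3353979/4656643 + ((u*(-123))*(-109))/173239) = -(3353979/4656643 + (-23*(-123)*(-109))/173239) = -(3353979*(1/4656643) + (2829*(-109))*(1/173239)) = -(3353979/4656643 - 308361*1/173239) = -(3353979/4656643 - 308361/173239) = -1*(-854887124142/806712176677) = 854887124142/806712176677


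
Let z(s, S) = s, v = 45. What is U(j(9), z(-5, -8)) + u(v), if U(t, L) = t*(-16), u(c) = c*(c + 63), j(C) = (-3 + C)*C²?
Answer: -2916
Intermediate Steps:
j(C) = C²*(-3 + C)
u(c) = c*(63 + c)
U(t, L) = -16*t
U(j(9), z(-5, -8)) + u(v) = -16*9²*(-3 + 9) + 45*(63 + 45) = -1296*6 + 45*108 = -16*486 + 4860 = -7776 + 4860 = -2916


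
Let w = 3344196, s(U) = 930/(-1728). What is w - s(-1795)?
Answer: 963128603/288 ≈ 3.3442e+6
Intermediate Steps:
s(U) = -155/288 (s(U) = 930*(-1/1728) = -155/288)
w - s(-1795) = 3344196 - 1*(-155/288) = 3344196 + 155/288 = 963128603/288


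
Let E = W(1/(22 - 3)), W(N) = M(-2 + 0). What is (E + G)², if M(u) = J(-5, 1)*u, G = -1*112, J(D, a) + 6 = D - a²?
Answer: 7744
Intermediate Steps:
J(D, a) = -6 + D - a² (J(D, a) = -6 + (D - a²) = -6 + D - a²)
G = -112
M(u) = -12*u (M(u) = (-6 - 5 - 1*1²)*u = (-6 - 5 - 1*1)*u = (-6 - 5 - 1)*u = -12*u)
W(N) = 24 (W(N) = -12*(-2 + 0) = -12*(-2) = 24)
E = 24
(E + G)² = (24 - 112)² = (-88)² = 7744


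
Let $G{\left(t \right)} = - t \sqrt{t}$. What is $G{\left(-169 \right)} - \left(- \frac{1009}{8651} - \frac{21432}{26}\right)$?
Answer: $\frac{92717233}{112463} + 2197 i \approx 824.42 + 2197.0 i$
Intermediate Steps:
$G{\left(t \right)} = - t^{\frac{3}{2}}$
$G{\left(-169 \right)} - \left(- \frac{1009}{8651} - \frac{21432}{26}\right) = - \left(-169\right)^{\frac{3}{2}} - \left(- \frac{1009}{8651} - \frac{21432}{26}\right) = - \left(-2197\right) i - \left(\left(-1009\right) \frac{1}{8651} - \frac{10716}{13}\right) = 2197 i - \left(- \frac{1009}{8651} - \frac{10716}{13}\right) = 2197 i - - \frac{92717233}{112463} = 2197 i + \frac{92717233}{112463} = \frac{92717233}{112463} + 2197 i$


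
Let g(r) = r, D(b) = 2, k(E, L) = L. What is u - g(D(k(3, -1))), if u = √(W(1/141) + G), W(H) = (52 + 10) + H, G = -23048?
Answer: -2 + 5*I*√18279381/141 ≈ -2.0 + 151.61*I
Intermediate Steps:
W(H) = 62 + H
u = 5*I*√18279381/141 (u = √((62 + 1/141) - 23048) = √(8743/141 - 23048) = √(-3241025/141) = 5*I*√18279381/141 ≈ 151.61*I)
u - g(D(k(3, -1))) = 5*I*√18279381/141 - 1*2 = 5*I*√18279381/141 - 2 = -2 + 5*I*√18279381/141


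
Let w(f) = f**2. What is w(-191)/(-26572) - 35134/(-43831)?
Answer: -665418063/1164677332 ≈ -0.57133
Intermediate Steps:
w(-191)/(-26572) - 35134/(-43831) = (-191)**2/(-26572) - 35134/(-43831) = 36481*(-1/26572) - 35134*(-1/43831) = -36481/26572 + 35134/43831 = -665418063/1164677332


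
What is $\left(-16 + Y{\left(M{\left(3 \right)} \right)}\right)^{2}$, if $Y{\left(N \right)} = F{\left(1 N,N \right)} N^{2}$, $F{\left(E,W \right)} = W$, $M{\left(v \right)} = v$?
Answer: $121$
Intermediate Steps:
$Y{\left(N \right)} = N^{3}$ ($Y{\left(N \right)} = N N^{2} = N^{3}$)
$\left(-16 + Y{\left(M{\left(3 \right)} \right)}\right)^{2} = \left(-16 + 3^{3}\right)^{2} = \left(-16 + 27\right)^{2} = 11^{2} = 121$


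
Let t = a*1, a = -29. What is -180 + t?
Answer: -209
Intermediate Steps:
t = -29 (t = -29*1 = -29)
-180 + t = -180 - 29 = -209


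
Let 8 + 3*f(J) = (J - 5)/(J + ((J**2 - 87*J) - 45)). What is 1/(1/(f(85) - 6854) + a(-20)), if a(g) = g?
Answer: -267418/5348399 ≈ -0.050000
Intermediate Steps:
f(J) = -8/3 + (-5 + J)/(3*(-45 + J**2 - 86*J)) (f(J) = -8/3 + ((J - 5)/(J + ((J**2 - 87*J) - 45)))/3 = -8/3 + ((-5 + J)/(J + (-45 + J**2 - 87*J)))/3 = -8/3 + ((-5 + J)/(-45 + J**2 - 86*J))/3 = -8/3 + (-5 + J)/(3*(-45 + J**2 - 86*J)))
1/(1/(f(85) - 6854) + a(-20)) = 1/(1/((-355 - 689*85 + 8*85**2)/(3*(45 - 1*85**2 + 86*85)) - 6854) - 20) = 1/(1/((-355 - 58565 + 8*7225)/(3*(45 - 1*7225 + 7310)) - 6854) - 20) = 1/(1/((-355 - 58565 + 57800)/(3*(45 - 7225 + 7310)) - 6854) - 20) = 1/(1/((1/3)*(-1120)/130 - 6854) - 20) = 1/(1/((1/3)*(1/130)*(-1120) - 6854) - 20) = 1/(1/(-112/39 - 6854) - 20) = 1/(1/(-267418/39) - 20) = 1/(-39/267418 - 20) = 1/(-5348399/267418) = -267418/5348399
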